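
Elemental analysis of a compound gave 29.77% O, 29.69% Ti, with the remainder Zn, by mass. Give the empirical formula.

Assume 100 g: 29.77 g O, 29.69 g Ti, 40.54 g Zn.
n(O) = 29.77/16.00 = 1.861, n(Ti) = 29.69/47.87 = 0.6202, n(Zn) = 40.54/65.38 = 0.6201
Divide by the smallest (0.6201 mol Zn): O 3.001, Ti 1.000, Zn 1.000
≈ 3:1:1 → O3TiZn

O3TiZn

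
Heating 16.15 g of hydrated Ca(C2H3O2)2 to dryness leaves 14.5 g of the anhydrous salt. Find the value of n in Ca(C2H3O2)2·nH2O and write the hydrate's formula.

Ca(C2H3O2)2·H2O

Mass of water lost = 16.15 − 14.5 = 1.65 g → 1.65 / 18.02 = 0.09156 mol H2O
Molar mass of Ca(C2H3O2)2 = 158.17 g/mol → mol Ca(C2H3O2)2 = 14.5 / 158.17 = 0.09167
n = 0.09156 / 0.09167 = 1.00 ≈ 1 → Ca(C2H3O2)2·H2O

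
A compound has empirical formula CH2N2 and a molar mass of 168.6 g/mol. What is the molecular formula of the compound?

C4H8N8

Empirical-formula mass = 42.05 g/mol
n = 168.6 / 42.05 = 4.01 ≈ 4
Molecular formula = (CH2N2)4 = C4H8N8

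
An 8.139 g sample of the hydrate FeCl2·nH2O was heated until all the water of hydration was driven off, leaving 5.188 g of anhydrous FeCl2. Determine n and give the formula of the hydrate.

FeCl2·4H2O

Mass of water lost = 8.139 − 5.188 = 2.951 g → 2.951 / 18.02 = 0.1638 mol H2O
Molar mass of FeCl2 = 126.75 g/mol → mol FeCl2 = 5.188 / 126.75 = 0.04093
n = 0.1638 / 0.04093 = 4.00 ≈ 4 → FeCl2·4H2O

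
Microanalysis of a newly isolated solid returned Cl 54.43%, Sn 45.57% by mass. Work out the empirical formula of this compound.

Cl4Sn

Assume 100 g: 54.43 g Cl, 45.57 g Sn.
n(Cl) = 54.43/35.45 = 1.535, n(Sn) = 45.57/118.71 = 0.3839
Ratios (÷ 0.3839): Cl 4.000, Sn 1.000
Ratio ≈ 4:1, so the empirical formula is Cl4Sn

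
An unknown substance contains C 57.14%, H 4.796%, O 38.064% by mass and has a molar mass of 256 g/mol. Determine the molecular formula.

Assume 100 g: 57.14 g C, 4.796 g H, 38.064 g O.
C: 57.14 g ÷ 12.01 g/mol = 4.758 mol
H: 4.796 g ÷ 1.008 g/mol = 4.758 mol
O: 38.064 g ÷ 16.00 g/mol = 2.379 mol
Ratios (÷ 2.379): C 2.000, H 2.000, O 1.000
→ C2H2O
Empirical-formula mass = 42.04 g/mol
n = 256 / 42.04 = 6.09 ≈ 6
Molecular formula = (C2H2O)×6 = C12H12O6

C12H12O6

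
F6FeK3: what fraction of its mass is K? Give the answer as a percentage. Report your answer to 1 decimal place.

40.8%

Molar mass = 6(19.00) + 1(55.85) + 3(39.10) = 287.150 g/mol
Mass of K per mole = 3 × 39.10 = 117.300 g
% K = 117.300 / 287.150 × 100 = 40.8%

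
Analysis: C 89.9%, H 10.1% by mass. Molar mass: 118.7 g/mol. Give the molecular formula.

C9H12

Assume 100 g: 89.9 g C, 10.1 g H.
C: 89.9 g ÷ 12.01 g/mol = 7.485 mol
H: 10.1 g ÷ 1.008 g/mol = 10.02 mol
Ratios (÷ 7.485): C 1.000, H 1.339
Multiply by 3: C 3.00, H 4.02 → C3H4
Empirical-formula mass = 40.06 g/mol
n = 118.7 / 40.06 = 2.96 ≈ 3
Molecular formula = (C3H4)×3 = C9H12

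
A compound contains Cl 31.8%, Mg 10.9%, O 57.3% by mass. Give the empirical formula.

Assume 100 g: 31.8 g Cl, 10.9 g Mg, 57.3 g O.
Moles — Cl: 31.8 / 35.45 = 0.897 mol; Mg: 10.9 / 24.31 = 0.4484 mol; O: 57.3 / 16.00 = 3.581 mol
Smallest is Mg at 0.4484 mol; normalising gives Cl 2.001, Mg 1.000, O 7.987
≈ 2:1:8 → Cl2MgO8

Cl2MgO8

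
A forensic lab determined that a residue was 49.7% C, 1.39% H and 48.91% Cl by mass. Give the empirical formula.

Assume 100 g: 49.7 g C, 1.39 g H, 48.91 g Cl.
Moles — C: 49.7 / 12.01 = 4.138 mol; H: 1.39 / 1.008 = 1.379 mol; Cl: 48.91 / 35.45 = 1.38 mol
Smallest is H at 1.379 mol; normalising gives C 3.001, H 1.000, Cl 1.001
→ C3HCl

C3HCl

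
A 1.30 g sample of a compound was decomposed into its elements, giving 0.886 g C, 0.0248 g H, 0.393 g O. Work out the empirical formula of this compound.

n(C) = 0.886/12.01 = 0.07377, n(H) = 0.0248/1.008 = 0.0246, n(O) = 0.393/16.00 = 0.02456
Divide by the smallest (0.02456 mol O): C 3.003, H 1.002, O 1.000
→ C3HO

C3HO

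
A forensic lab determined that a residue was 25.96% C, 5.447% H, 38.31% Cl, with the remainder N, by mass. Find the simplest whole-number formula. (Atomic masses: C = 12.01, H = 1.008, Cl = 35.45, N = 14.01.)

Assume 100 g: 25.96 g C, 5.447 g H, 38.31 g Cl, 30.283 g N.
n(C) = 25.96/12.01 = 2.162, n(H) = 5.447/1.008 = 5.404, n(Cl) = 38.31/35.45 = 1.081, n(N) = 30.283/14.01 = 2.162
Ratios (÷ 1.081): C 2.000, H 5.000, Cl 1.000, N 2.000
≈ 2:5:1:2 → C2H5ClN2

C2H5ClN2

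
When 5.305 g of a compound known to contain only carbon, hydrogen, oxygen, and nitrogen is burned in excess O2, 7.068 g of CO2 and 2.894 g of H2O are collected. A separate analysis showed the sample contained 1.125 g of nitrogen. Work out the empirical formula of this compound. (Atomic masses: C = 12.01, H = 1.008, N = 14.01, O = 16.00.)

mol C = 7.068 / 44.01 = 0.1606; mass C = 0.1606 × 12.01 = 1.929 g
mol H = 2 × (2.894 / 18.02) = 0.3212; mass H = 0.3212 × 1.008 = 0.3238 g
mol N = 1.125 / 14.01 = 0.08030
mass O = 5.305 − (3.378) = 1.927 g → mol O = 0.1205
Smallest is N at 0.0803 mol; normalising gives C 2.000, H 4.000, N 1.000, O 1.500
Scaling by 2: C 4.00, H 8.00, N 2.00, O 3.00 → C4H8N2O3

C4H8N2O3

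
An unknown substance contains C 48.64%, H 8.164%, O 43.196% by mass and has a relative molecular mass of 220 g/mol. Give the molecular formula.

C9H18O6

Assume 100 g: 48.64 g C, 8.164 g H, 43.196 g O.
Moles — C: 48.64 / 12.01 = 4.05 mol; H: 8.164 / 1.008 = 8.099 mol; O: 43.196 / 16.00 = 2.7 mol
Ratios (÷ 2.7): C 1.500, H 3.000, O 1.000
Scaling by 2: C 3.00, H 6.00, O 2.00 → C3H6O2
Empirical-formula mass = 74.08 g/mol
n = 220 / 74.08 = 2.97 ≈ 3
Molecular formula = (C3H6O2)×3 = C9H18O6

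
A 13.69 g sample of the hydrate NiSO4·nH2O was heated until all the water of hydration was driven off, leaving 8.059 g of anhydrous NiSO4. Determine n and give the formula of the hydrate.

Mass of water lost = 13.69 − 8.059 = 5.631 g → 5.631 / 18.02 = 0.3125 mol H2O
Molar mass of NiSO4 = 154.76 g/mol → mol NiSO4 = 8.059 / 154.76 = 0.05207
n = 0.3125 / 0.05207 = 6.00 ≈ 6 → NiSO4·6H2O

NiSO4·6H2O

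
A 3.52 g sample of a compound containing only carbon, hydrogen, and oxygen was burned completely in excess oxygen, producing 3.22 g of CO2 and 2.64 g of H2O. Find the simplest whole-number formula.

CH4O2

mol C = 3.22 / 44.01 = 0.07317; mass C = 0.07317 × 12.01 = 0.8787 g
mol H = 2 × (2.64 / 18.02) = 0.2930; mass H = 0.2930 × 1.008 = 0.2954 g
mass O = 3.52 − (1.174) = 2.346 g → mol O = 0.1466
Ratios (÷ 0.07317): C 1.000, H 4.005, O 2.004
≈ 1:4:2 → CH4O2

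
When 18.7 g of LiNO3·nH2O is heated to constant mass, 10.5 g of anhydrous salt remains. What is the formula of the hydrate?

LiNO3·3H2O

Mass of water lost = 18.7 − 10.5 = 8.2 g → 8.2 / 18.02 = 0.455 mol H2O
Molar mass of LiNO3 = 68.95 g/mol → mol LiNO3 = 10.5 / 68.95 = 0.1523
n = 0.455 / 0.1523 = 2.99 ≈ 3 → LiNO3·3H2O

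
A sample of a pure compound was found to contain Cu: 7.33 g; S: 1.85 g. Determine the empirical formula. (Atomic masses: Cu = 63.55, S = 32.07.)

Moles — Cu: 7.33 / 63.55 = 0.1153 mol; S: 1.85 / 32.07 = 0.05769 mol
Divide by the smallest (0.05769 mol S): Cu 1.999, S 1.000
→ Cu2S

Cu2S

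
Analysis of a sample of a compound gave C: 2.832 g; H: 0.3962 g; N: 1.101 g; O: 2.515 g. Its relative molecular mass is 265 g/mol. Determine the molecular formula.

n(C) = 2.832/12.01 = 0.2358, n(H) = 0.3962/1.008 = 0.3931, n(N) = 1.101/14.01 = 0.07859, n(O) = 2.515/16.00 = 0.1572
Smallest is N at 0.07859 mol; normalising gives C 3.001, H 5.002, N 1.000, O 2.000
→ C3H5NO2
Empirical-formula mass = 87.08 g/mol
n = 265 / 87.08 = 3.04 ≈ 3
Molecular formula = (C3H5NO2)×3 = C9H15N3O6

C9H15N3O6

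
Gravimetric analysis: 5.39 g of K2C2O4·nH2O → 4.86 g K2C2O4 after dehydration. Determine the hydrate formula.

K2C2O4·H2O

Mass of water lost = 5.39 − 4.86 = 0.53 g → 0.53 / 18.02 = 0.02941 mol H2O
Molar mass of K2C2O4 = 166.22 g/mol → mol K2C2O4 = 4.86 / 166.22 = 0.02924
n = 0.02941 / 0.02924 = 1.01 ≈ 1 → K2C2O4·H2O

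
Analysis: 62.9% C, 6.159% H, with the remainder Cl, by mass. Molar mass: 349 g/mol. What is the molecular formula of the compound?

Assume 100 g: 62.9 g C, 6.159 g H, 30.941 g Cl.
Moles — C: 62.9 / 12.01 = 5.237 mol; H: 6.159 / 1.008 = 6.11 mol; Cl: 30.941 / 35.45 = 0.8728 mol
Smallest is Cl at 0.8728 mol; normalising gives C 6.001, H 7.001, Cl 1.000
Ratio ≈ 6:7:1, so the empirical formula is C6H7Cl
Empirical-formula mass = 114.57 g/mol
n = 349 / 114.57 = 3.05 ≈ 3
Molecular formula = (C6H7Cl)×3 = C18H21Cl3

C18H21Cl3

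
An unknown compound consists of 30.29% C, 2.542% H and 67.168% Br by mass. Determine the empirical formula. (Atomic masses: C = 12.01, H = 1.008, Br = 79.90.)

Assume 100 g: 30.29 g C, 2.542 g H, 67.168 g Br.
Moles — C: 30.29 / 12.01 = 2.522 mol; H: 2.542 / 1.008 = 2.522 mol; Br: 67.168 / 79.90 = 0.8407 mol
Divide by the smallest (0.8407 mol Br): C 3.000, H 3.000, Br 1.000
Ratio ≈ 3:3:1, so the empirical formula is C3H3Br

C3H3Br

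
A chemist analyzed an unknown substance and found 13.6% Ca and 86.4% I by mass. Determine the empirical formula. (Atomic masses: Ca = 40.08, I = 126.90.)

Assume 100 g: 13.6 g Ca, 86.4 g I.
Ca: 13.6 g ÷ 40.08 g/mol = 0.3393 mol
I: 86.4 g ÷ 126.90 g/mol = 0.6809 mol
Divide by the smallest (0.3393 mol Ca): Ca 1.000, I 2.007
→ CaI2

CaI2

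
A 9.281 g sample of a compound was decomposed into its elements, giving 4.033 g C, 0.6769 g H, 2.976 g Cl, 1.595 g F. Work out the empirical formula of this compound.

C4H8ClF

C: 4.033 g ÷ 12.01 g/mol = 0.3358 mol
H: 0.6769 g ÷ 1.008 g/mol = 0.6715 mol
Cl: 2.976 g ÷ 35.45 g/mol = 0.08395 mol
F: 1.595 g ÷ 19.00 g/mol = 0.08395 mol
Ratios (÷ 0.08395): C 4.000, H 7.999, Cl 1.000, F 1.000
→ C4H8ClF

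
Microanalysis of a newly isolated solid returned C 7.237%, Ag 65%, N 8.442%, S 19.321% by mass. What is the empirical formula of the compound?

CAgNS

Assume 100 g: 7.237 g C, 65 g Ag, 8.442 g N, 19.321 g S.
C: 7.237 g ÷ 12.01 g/mol = 0.6026 mol
Ag: 65 g ÷ 107.87 g/mol = 0.6026 mol
N: 8.442 g ÷ 14.01 g/mol = 0.6026 mol
S: 19.321 g ÷ 32.07 g/mol = 0.6025 mol
Divide by the smallest (0.6025 mol S): C 1.000, Ag 1.000, N 1.000, S 1.000
≈ 1:1:1:1 → CAgNS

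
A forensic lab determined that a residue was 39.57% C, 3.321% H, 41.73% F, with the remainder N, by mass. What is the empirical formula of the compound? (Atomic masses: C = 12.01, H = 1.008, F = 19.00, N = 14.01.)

Assume 100 g: 39.57 g C, 3.321 g H, 41.73 g F, 15.379 g N.
n(C) = 39.57/12.01 = 3.295, n(H) = 3.321/1.008 = 3.295, n(F) = 41.73/19.00 = 2.196, n(N) = 15.379/14.01 = 1.098
Divide by the smallest (1.098 mol N): C 3.001, H 3.001, F 2.001, N 1.000
Ratio ≈ 3:3:2:1, so the empirical formula is C3H3F2N

C3H3F2N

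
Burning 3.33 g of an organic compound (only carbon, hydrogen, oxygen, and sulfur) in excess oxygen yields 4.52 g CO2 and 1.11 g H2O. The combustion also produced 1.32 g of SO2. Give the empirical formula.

mol C = 4.52 / 44.01 = 0.1027; mass C = 0.1027 × 12.01 = 1.233 g
mol H = 2 × (1.11 / 18.02) = 0.1232; mass H = 0.1232 × 1.008 = 0.1242 g
mol S = 1.32 / 64.07 = 0.02060; mass S = 0.6607 g
mass O = 3.33 − (2.018) = 1.312 g → mol O = 0.08198
Divide by the smallest (0.0206 mol S): C 4.985, H 5.980, O 3.979, S 1.000
Ratio ≈ 5:6:4:1, so the empirical formula is C5H6O4S

C5H6O4S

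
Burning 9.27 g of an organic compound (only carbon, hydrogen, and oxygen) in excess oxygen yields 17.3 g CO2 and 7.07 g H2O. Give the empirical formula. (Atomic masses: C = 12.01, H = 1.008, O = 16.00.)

mol C = 17.3 / 44.01 = 0.3931; mass C = 0.3931 × 12.01 = 4.721 g
mol H = 2 × (7.07 / 18.02) = 0.7847; mass H = 0.7847 × 1.008 = 0.7910 g
mass O = 9.27 − (5.512) = 3.758 g → mol O = 0.2349
Smallest is O at 0.2349 mol; normalising gives C 1.674, H 3.341, O 1.000
×3: C 5.02, H 10.02, O 3.00 → C5H10O3

C5H10O3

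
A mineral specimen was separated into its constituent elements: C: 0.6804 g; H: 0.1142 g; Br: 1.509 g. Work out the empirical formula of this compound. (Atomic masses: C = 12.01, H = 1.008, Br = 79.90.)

C3H6Br

Moles — C: 0.6804 / 12.01 = 0.05665 mol; H: 0.1142 / 1.008 = 0.1133 mol; Br: 1.509 / 79.90 = 0.01889 mol
Divide by the smallest (0.01889 mol Br): C 3.000, H 5.999, Br 1.000
≈ 3:6:1 → C3H6Br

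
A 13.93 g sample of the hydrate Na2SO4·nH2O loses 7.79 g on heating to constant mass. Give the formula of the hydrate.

Na2SO4·10H2O

Mass of anhydrous Na2SO4 = 13.93 − 7.79 = 6.14 g
mol H2O = 7.79 / 18.02 = 0.4323
Molar mass of Na2SO4 = 142.05 g/mol → mol Na2SO4 = 6.14 / 142.05 = 0.04322
n = 0.4323 / 0.04322 = 10.00 ≈ 10 → Na2SO4·10H2O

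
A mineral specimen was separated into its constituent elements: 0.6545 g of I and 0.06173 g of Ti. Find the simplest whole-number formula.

I4Ti

n(I) = 0.6545/126.90 = 0.005158, n(Ti) = 0.06173/47.87 = 0.00129
Ratios (÷ 0.00129): I 4.000, Ti 1.000
Ratio ≈ 4:1, so the empirical formula is I4Ti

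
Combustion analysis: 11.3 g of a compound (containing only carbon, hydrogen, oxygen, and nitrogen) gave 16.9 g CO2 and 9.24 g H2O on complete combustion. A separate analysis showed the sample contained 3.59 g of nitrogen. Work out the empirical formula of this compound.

mol C = 16.9 / 44.01 = 0.3840; mass C = 0.3840 × 12.01 = 4.612 g
mol H = 2 × (9.24 / 18.02) = 1.026; mass H = 1.026 × 1.008 = 1.034 g
mol N = 3.59 / 14.01 = 0.2562
mass O = 11.3 − (9.236) = 2.064 g → mol O = 0.1290
Divide by the smallest (0.129 mol O): C 2.976, H 7.948, N 1.986, O 1.000
Ratio ≈ 3:8:2:1, so the empirical formula is C3H8N2O

C3H8N2O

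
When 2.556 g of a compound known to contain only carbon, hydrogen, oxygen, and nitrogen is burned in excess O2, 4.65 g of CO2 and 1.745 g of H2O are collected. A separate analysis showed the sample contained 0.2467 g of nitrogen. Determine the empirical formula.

C6H11NO3

mol C = 4.65 / 44.01 = 0.1057; mass C = 0.1057 × 12.01 = 1.269 g
mol H = 2 × (1.745 / 18.02) = 0.1937; mass H = 0.1937 × 1.008 = 0.1952 g
mol N = 0.2467 / 14.01 = 0.01761
mass O = 2.556 − (1.711) = 0.8451 g → mol O = 0.05282
Ratios (÷ 0.01761): C 6.000, H 10.999, N 1.000, O 3.000
Ratio ≈ 6:11:1:3, so the empirical formula is C6H11NO3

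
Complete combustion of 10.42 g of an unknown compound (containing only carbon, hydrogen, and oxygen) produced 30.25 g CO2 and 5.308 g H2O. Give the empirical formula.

mol C = 30.25 / 44.01 = 0.6873; mass C = 0.6873 × 12.01 = 8.255 g
mol H = 2 × (5.308 / 18.02) = 0.5891; mass H = 0.5891 × 1.008 = 0.5938 g
mass O = 10.42 − (8.849) = 1.571 g → mol O = 0.09820
Smallest is O at 0.0982 mol; normalising gives C 7.000, H 5.999, O 1.000
Ratio ≈ 7:6:1, so the empirical formula is C7H6O

C7H6O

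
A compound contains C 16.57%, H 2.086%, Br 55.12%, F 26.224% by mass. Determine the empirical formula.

Assume 100 g: 16.57 g C, 2.086 g H, 55.12 g Br, 26.224 g F.
Moles — C: 16.57 / 12.01 = 1.38 mol; H: 2.086 / 1.008 = 2.069 mol; Br: 55.12 / 79.90 = 0.6899 mol; F: 26.224 / 19.00 = 1.38 mol
Ratios (÷ 0.6899): C 2.000, H 3.000, Br 1.000, F 2.001
→ C2H3BrF2

C2H3BrF2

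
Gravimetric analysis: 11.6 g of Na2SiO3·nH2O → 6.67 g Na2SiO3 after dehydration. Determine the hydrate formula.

Na2SiO3·5H2O

Mass of water lost = 11.6 − 6.67 = 4.93 g → 4.93 / 18.02 = 0.2736 mol H2O
Molar mass of Na2SiO3 = 122.07 g/mol → mol Na2SiO3 = 6.67 / 122.07 = 0.05464
n = 0.2736 / 0.05464 = 5.01 ≈ 5 → Na2SiO3·5H2O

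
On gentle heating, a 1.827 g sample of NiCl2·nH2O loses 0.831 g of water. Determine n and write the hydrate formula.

Mass of anhydrous NiCl2 = 1.827 − 0.831 = 0.996 g
mol H2O = 0.831 / 18.02 = 0.04612
Molar mass of NiCl2 = 129.59 g/mol → mol NiCl2 = 0.996 / 129.59 = 0.007686
n = 0.04612 / 0.007686 = 6.00 ≈ 6 → NiCl2·6H2O

NiCl2·6H2O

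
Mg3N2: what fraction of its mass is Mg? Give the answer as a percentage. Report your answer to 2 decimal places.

Molar mass = 3(24.31) + 2(14.01) = 100.950 g/mol
Mass of Mg per mole = 3 × 24.31 = 72.930 g
% Mg = 72.930 / 100.950 × 100 = 72.24%

72.24%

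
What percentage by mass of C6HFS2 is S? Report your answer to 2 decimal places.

41.06%

Molar mass = 6(12.01) + 1(1.008) + 1(19.00) + 2(32.07) = 156.208 g/mol
Mass of S per mole = 2 × 32.07 = 64.140 g
% S = 64.140 / 156.208 × 100 = 41.06%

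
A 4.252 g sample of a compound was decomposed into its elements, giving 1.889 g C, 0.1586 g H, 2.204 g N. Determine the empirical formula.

C: 1.889 g ÷ 12.01 g/mol = 0.1573 mol
H: 0.1586 g ÷ 1.008 g/mol = 0.1573 mol
N: 2.204 g ÷ 14.01 g/mol = 0.1573 mol
Smallest is C at 0.1573 mol; normalising gives C 1.000, H 1.000, N 1.000
Ratio ≈ 1:1:1, so the empirical formula is CHN

CHN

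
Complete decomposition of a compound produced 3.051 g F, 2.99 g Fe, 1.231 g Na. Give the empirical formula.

F3FeNa

n(F) = 3.051/19.00 = 0.1606, n(Fe) = 2.99/55.85 = 0.05354, n(Na) = 1.231/22.99 = 0.05355
Smallest is Fe at 0.05354 mol; normalising gives F 2.999, Fe 1.000, Na 1.000
Ratio ≈ 3:1:1, so the empirical formula is F3FeNa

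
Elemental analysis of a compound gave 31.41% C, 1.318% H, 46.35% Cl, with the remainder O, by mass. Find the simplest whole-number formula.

Assume 100 g: 31.41 g C, 1.318 g H, 46.35 g Cl, 20.922 g O.
Moles — C: 31.41 / 12.01 = 2.615 mol; H: 1.318 / 1.008 = 1.308 mol; Cl: 46.35 / 35.45 = 1.307 mol; O: 20.922 / 16.00 = 1.308 mol
Smallest is Cl at 1.307 mol; normalising gives C 2.000, H 1.000, Cl 1.000, O 1.000
→ C2HClO

C2HClO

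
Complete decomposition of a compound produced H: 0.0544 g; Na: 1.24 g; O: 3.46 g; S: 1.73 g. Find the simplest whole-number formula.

HNaO4S

n(H) = 0.0544/1.008 = 0.05397, n(Na) = 1.24/22.99 = 0.05394, n(O) = 3.46/16.00 = 0.2162, n(S) = 1.73/32.07 = 0.05394
Ratios (÷ 0.05394): H 1.001, Na 1.000, O 4.009, S 1.000
Ratio ≈ 1:1:4:1, so the empirical formula is HNaO4S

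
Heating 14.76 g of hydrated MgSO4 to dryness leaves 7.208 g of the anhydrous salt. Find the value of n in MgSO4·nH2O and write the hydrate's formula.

MgSO4·7H2O

Mass of water lost = 14.76 − 7.208 = 7.552 g → 7.552 / 18.02 = 0.4191 mol H2O
Molar mass of MgSO4 = 120.38 g/mol → mol MgSO4 = 7.208 / 120.38 = 0.05988
n = 0.4191 / 0.05988 = 7.00 ≈ 7 → MgSO4·7H2O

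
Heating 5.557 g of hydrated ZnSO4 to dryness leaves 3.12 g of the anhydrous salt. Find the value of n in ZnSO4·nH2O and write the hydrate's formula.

Mass of water lost = 5.557 − 3.12 = 2.437 g → 2.437 / 18.02 = 0.1352 mol H2O
Molar mass of ZnSO4 = 161.45 g/mol → mol ZnSO4 = 3.12 / 161.45 = 0.01932
n = 0.1352 / 0.01932 = 7.00 ≈ 7 → ZnSO4·7H2O

ZnSO4·7H2O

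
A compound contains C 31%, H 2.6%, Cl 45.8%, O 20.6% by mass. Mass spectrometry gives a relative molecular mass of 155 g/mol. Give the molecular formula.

Assume 100 g: 31 g C, 2.6 g H, 45.8 g Cl, 20.6 g O.
Moles — C: 31 / 12.01 = 2.581 mol; H: 2.6 / 1.008 = 2.579 mol; Cl: 45.8 / 35.45 = 1.292 mol; O: 20.6 / 16.00 = 1.288 mol
Smallest is O at 1.288 mol; normalising gives C 2.005, H 2.003, Cl 1.003, O 1.000
≈ 2:2:1:1 → C2H2ClO
Empirical-formula mass = 77.49 g/mol
n = 155 / 77.49 = 2.00 ≈ 2
Molecular formula = (C2H2ClO)×2 = C4H4Cl2O2

C4H4Cl2O2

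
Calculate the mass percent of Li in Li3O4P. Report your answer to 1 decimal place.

18.0%

Molar mass = 3(6.94) + 4(16.00) + 1(30.97) = 115.790 g/mol
Mass of Li per mole = 3 × 6.94 = 20.820 g
% Li = 20.820 / 115.790 × 100 = 18.0%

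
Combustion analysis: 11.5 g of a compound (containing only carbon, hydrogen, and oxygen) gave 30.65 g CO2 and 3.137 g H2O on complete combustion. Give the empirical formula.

C4H2O

mol C = 30.65 / 44.01 = 0.6964; mass C = 0.6964 × 12.01 = 8.364 g
mol H = 2 × (3.137 / 18.02) = 0.3482; mass H = 0.3482 × 1.008 = 0.3510 g
mass O = 11.5 − (8.715) = 2.785 g → mol O = 0.1741
Smallest is O at 0.1741 mol; normalising gives C 4.001, H 2.000, O 1.000
→ C4H2O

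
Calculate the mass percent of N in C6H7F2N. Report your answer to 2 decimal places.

10.68%

Molar mass = 6(12.01) + 7(1.008) + 2(19.00) + 1(14.01) = 131.126 g/mol
Mass of N per mole = 1 × 14.01 = 14.010 g
% N = 14.010 / 131.126 × 100 = 10.68%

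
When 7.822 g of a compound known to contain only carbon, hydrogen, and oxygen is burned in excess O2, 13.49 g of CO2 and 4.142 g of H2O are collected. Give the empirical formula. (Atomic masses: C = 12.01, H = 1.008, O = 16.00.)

mol C = 13.49 / 44.01 = 0.3065; mass C = 0.3065 × 12.01 = 3.681 g
mol H = 2 × (4.142 / 18.02) = 0.4597; mass H = 0.4597 × 1.008 = 0.4634 g
mass O = 7.822 − (4.145) = 3.677 g → mol O = 0.2298
Divide by the smallest (0.2298 mol O): C 1.334, H 2.000, O 1.000
Scaling by 3: C 4.00, H 6.00, O 3.00 → C4H6O3

C4H6O3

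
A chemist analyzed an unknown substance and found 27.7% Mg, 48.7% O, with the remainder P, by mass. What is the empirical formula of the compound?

Assume 100 g: 27.7 g Mg, 48.7 g O, 23.6 g P.
n(Mg) = 27.7/24.31 = 1.139, n(O) = 48.7/16.00 = 3.044, n(P) = 23.6/30.97 = 0.762
Divide by the smallest (0.762 mol P): Mg 1.495, O 3.994, P 1.000
×2: Mg 2.99, O 7.99, P 2.00 → Mg3O8P2

Mg3O8P2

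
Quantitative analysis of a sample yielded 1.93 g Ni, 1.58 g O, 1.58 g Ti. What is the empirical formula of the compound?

NiO3Ti

n(Ni) = 1.93/58.69 = 0.03288, n(O) = 1.58/16.00 = 0.09875, n(Ti) = 1.58/47.87 = 0.03301
Divide by the smallest (0.03288 mol Ni): Ni 1.000, O 3.003, Ti 1.004
→ NiO3Ti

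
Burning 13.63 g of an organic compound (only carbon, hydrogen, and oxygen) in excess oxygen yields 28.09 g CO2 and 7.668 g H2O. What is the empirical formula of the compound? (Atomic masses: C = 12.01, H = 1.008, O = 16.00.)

mol C = 28.09 / 44.01 = 0.6383; mass C = 0.6383 × 12.01 = 7.666 g
mol H = 2 × (7.668 / 18.02) = 0.8511; mass H = 0.8511 × 1.008 = 0.8579 g
mass O = 13.63 − (8.523) = 5.107 g → mol O = 0.3192
Divide by the smallest (0.3192 mol O): C 2.000, H 2.667, O 1.000
Multiply by 3: C 6.00, H 8.00, O 3.00 → C6H8O3

C6H8O3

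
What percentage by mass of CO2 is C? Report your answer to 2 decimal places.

Molar mass = 1(12.01) + 2(16.00) = 44.010 g/mol
Mass of C per mole = 1 × 12.01 = 12.010 g
% C = 12.010 / 44.010 × 100 = 27.29%

27.29%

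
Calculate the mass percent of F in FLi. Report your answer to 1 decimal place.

73.2%

Molar mass = 1(19.00) + 1(6.94) = 25.940 g/mol
Mass of F per mole = 1 × 19.00 = 19.000 g
% F = 19.000 / 25.940 × 100 = 73.2%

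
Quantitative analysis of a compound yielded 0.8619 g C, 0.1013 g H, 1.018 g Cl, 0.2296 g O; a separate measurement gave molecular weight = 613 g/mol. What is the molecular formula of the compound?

Moles — C: 0.8619 / 12.01 = 0.07177 mol; H: 0.1013 / 1.008 = 0.1005 mol; Cl: 1.018 / 35.45 = 0.02872 mol; O: 0.2296 / 16.00 = 0.01435 mol
Smallest is O at 0.01435 mol; normalising gives C 5.001, H 7.003, Cl 2.001, O 1.000
→ C5H7Cl2O
Empirical-formula mass = 154.01 g/mol
n = 613 / 154.01 = 3.98 ≈ 4
Molecular formula = (C5H7Cl2O)×4 = C20H28Cl8O4

C20H28Cl8O4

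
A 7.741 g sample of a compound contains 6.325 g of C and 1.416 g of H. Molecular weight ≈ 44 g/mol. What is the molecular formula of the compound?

n(C) = 6.325/12.01 = 0.5266, n(H) = 1.416/1.008 = 1.405
Smallest is C at 0.5266 mol; normalising gives C 1.000, H 2.667
Scaling by 3: C 3.00, H 8.00 → C3H8
Empirical-formula mass = 44.09 g/mol
n = 44 / 44.09 = 1.00 ≈ 1
Molecular formula = empirical formula = C3H8

C3H8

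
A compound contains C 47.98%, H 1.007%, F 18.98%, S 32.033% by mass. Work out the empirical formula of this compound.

Assume 100 g: 47.98 g C, 1.007 g H, 18.98 g F, 32.033 g S.
Moles — C: 47.98 / 12.01 = 3.995 mol; H: 1.007 / 1.008 = 0.999 mol; F: 18.98 / 19.00 = 0.9989 mol; S: 32.033 / 32.07 = 0.9988 mol
Smallest is S at 0.9988 mol; normalising gives C 4.000, H 1.000, F 1.000, S 1.000
→ C4HFS

C4HFS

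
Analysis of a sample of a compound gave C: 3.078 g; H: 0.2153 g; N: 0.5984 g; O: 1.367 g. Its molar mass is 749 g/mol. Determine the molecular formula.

C36H30N6O12

n(C) = 3.078/12.01 = 0.2563, n(H) = 0.2153/1.008 = 0.2136, n(N) = 0.5984/14.01 = 0.04271, n(O) = 1.367/16.00 = 0.08544
Ratios (÷ 0.04271): C 6.000, H 5.001, N 1.000, O 2.000
→ C6H5NO2
Empirical-formula mass = 123.11 g/mol
n = 749 / 123.11 = 6.08 ≈ 6
Molecular formula = (C6H5NO2)×6 = C36H30N6O12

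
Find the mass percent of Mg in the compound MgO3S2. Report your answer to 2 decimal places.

Molar mass = 1(24.31) + 3(16.00) + 2(32.07) = 136.450 g/mol
Mass of Mg per mole = 1 × 24.31 = 24.310 g
% Mg = 24.310 / 136.450 × 100 = 17.82%

17.82%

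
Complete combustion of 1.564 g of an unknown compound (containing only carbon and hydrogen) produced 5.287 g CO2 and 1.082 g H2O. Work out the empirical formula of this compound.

CH

mol C = 5.287 / 44.01 = 0.1201; mass C = 0.1201 × 12.01 = 1.443 g
mol H = 2 × (1.082 / 18.02) = 0.1201; mass H = 0.1201 × 1.008 = 0.1210 g
Ratios (÷ 0.1201): C 1.000, H 1.000
→ CH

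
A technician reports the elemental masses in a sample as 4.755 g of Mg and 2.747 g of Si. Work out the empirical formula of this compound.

Mg2Si

Mg: 4.755 g ÷ 24.31 g/mol = 0.1956 mol
Si: 2.747 g ÷ 28.09 g/mol = 0.09779 mol
Smallest is Si at 0.09779 mol; normalising gives Mg 2.000, Si 1.000
≈ 2:1 → Mg2Si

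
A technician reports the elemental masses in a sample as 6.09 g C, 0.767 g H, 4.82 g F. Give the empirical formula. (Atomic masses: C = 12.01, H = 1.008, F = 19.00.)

n(C) = 6.09/12.01 = 0.5071, n(H) = 0.767/1.008 = 0.7609, n(F) = 4.82/19.00 = 0.2537
Ratios (÷ 0.2537): C 1.999, H 2.999, F 1.000
≈ 2:3:1 → C2H3F

C2H3F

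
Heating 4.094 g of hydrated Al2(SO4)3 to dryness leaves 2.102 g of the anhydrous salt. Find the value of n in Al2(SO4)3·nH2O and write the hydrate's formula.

Al2(SO4)3·18H2O

Mass of water lost = 4.094 − 2.102 = 1.992 g → 1.992 / 18.02 = 0.1105 mol H2O
Molar mass of Al2(SO4)3 = 342.17 g/mol → mol Al2(SO4)3 = 2.102 / 342.17 = 0.006143
n = 0.1105 / 0.006143 = 17.99 ≈ 18 → Al2(SO4)3·18H2O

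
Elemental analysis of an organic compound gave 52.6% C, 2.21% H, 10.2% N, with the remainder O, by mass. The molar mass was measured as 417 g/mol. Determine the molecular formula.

C18H9N3O9

Assume 100 g: 52.6 g C, 2.21 g H, 10.2 g N, 34.99 g O.
C: 52.6 g ÷ 12.01 g/mol = 4.38 mol
H: 2.21 g ÷ 1.008 g/mol = 2.192 mol
N: 10.2 g ÷ 14.01 g/mol = 0.7281 mol
O: 34.99 g ÷ 16.00 g/mol = 2.187 mol
Divide by the smallest (0.7281 mol N): C 6.016, H 3.011, N 1.000, O 3.004
→ C6H3NO3
Empirical-formula mass = 137.09 g/mol
n = 417 / 137.09 = 3.04 ≈ 3
Molecular formula = (C6H3NO3)×3 = C18H9N3O9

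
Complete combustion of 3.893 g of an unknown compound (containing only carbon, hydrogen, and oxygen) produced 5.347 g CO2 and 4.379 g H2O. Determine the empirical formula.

CH4O

mol C = 5.347 / 44.01 = 0.1215; mass C = 0.1215 × 12.01 = 1.459 g
mol H = 2 × (4.379 / 18.02) = 0.4860; mass H = 0.4860 × 1.008 = 0.4899 g
mass O = 3.893 − (1.949) = 1.944 g → mol O = 0.1215
Ratios (÷ 0.1215): C 1.000, H 4.000, O 1.000
→ CH4O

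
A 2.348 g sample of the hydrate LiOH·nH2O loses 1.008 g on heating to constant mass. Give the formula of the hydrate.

LiOH·H2O

Mass of anhydrous LiOH = 2.348 − 1.008 = 1.34 g
mol H2O = 1.008 / 18.02 = 0.05594
Molar mass of LiOH = 23.95 g/mol → mol LiOH = 1.34 / 23.95 = 0.05595
n = 0.05594 / 0.05595 = 1.00 ≈ 1 → LiOH·H2O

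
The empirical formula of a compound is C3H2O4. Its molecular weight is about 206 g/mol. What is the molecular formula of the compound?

C6H4O8

Empirical-formula mass = 102.05 g/mol
n = 206 / 102.05 = 2.02 ≈ 2
Molecular formula = (C3H2O4)2 = C6H4O8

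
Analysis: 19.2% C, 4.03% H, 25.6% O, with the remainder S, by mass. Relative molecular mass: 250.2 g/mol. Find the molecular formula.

C4H10O4S4

Assume 100 g: 19.2 g C, 4.03 g H, 25.6 g O, 51.17 g S.
n(C) = 19.2/12.01 = 1.599, n(H) = 4.03/1.008 = 3.998, n(O) = 25.6/16.00 = 1.6, n(S) = 51.17/32.07 = 1.596
Smallest is S at 1.596 mol; normalising gives C 1.002, H 2.506, O 1.003, S 1.000
Multiply by 2: C 2.00, H 5.01, O 2.01, S 2.00 → C2H5O2S2
Empirical-formula mass = 125.20 g/mol
n = 250.2 / 125.20 = 2.00 ≈ 2
Molecular formula = (C2H5O2S2)×2 = C4H10O4S4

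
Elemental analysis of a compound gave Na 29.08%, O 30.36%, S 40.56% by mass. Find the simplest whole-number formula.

Na2O3S2

Assume 100 g: 29.08 g Na, 30.36 g O, 40.56 g S.
Moles — Na: 29.08 / 22.99 = 1.265 mol; O: 30.36 / 16.00 = 1.897 mol; S: 40.56 / 32.07 = 1.265 mol
Smallest is S at 1.265 mol; normalising gives Na 1.000, O 1.500, S 1.000
×2: Na 2.00, O 3.00, S 2.00 → Na2O3S2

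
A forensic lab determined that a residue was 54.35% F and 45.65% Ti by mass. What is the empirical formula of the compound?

F3Ti

Assume 100 g: 54.35 g F, 45.65 g Ti.
Moles — F: 54.35 / 19.00 = 2.861 mol; Ti: 45.65 / 47.87 = 0.9536 mol
Smallest is Ti at 0.9536 mol; normalising gives F 3.000, Ti 1.000
Ratio ≈ 3:1, so the empirical formula is F3Ti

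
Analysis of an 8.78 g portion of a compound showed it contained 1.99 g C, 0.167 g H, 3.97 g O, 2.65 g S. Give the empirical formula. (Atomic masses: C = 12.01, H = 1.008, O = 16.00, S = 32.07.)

C2H2O3S

n(C) = 1.99/12.01 = 0.1657, n(H) = 0.167/1.008 = 0.1657, n(O) = 3.97/16.00 = 0.2481, n(S) = 2.65/32.07 = 0.08263
Divide by the smallest (0.08263 mol S): C 2.005, H 2.005, O 3.003, S 1.000
Ratio ≈ 2:2:3:1, so the empirical formula is C2H2O3S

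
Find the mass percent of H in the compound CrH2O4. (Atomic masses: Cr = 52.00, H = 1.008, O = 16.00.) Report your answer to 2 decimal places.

Molar mass = 1(52.00) + 2(1.008) + 4(16.00) = 118.016 g/mol
Mass of H per mole = 2 × 1.008 = 2.016 g
% H = 2.016 / 118.016 × 100 = 1.71%

1.71%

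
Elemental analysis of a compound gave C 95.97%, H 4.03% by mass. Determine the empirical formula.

Assume 100 g: 95.97 g C, 4.03 g H.
n(C) = 95.97/12.01 = 7.991, n(H) = 4.03/1.008 = 3.998
Divide by the smallest (3.998 mol H): C 1.999, H 1.000
≈ 2:1 → C2H

C2H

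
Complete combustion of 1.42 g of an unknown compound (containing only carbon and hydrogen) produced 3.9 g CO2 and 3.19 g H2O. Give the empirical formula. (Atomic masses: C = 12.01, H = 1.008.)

mol C = 3.9 / 44.01 = 0.08862; mass C = 0.08862 × 12.01 = 1.064 g
mol H = 2 × (3.19 / 18.02) = 0.3541; mass H = 0.3541 × 1.008 = 0.3569 g
Divide by the smallest (0.08862 mol C): C 1.000, H 3.995
Ratio ≈ 1:4, so the empirical formula is CH4

CH4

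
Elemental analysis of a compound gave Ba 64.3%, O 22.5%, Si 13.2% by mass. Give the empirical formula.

Assume 100 g: 64.3 g Ba, 22.5 g O, 13.2 g Si.
Moles — Ba: 64.3 / 137.33 = 0.4682 mol; O: 22.5 / 16.00 = 1.406 mol; Si: 13.2 / 28.09 = 0.4699 mol
Divide by the smallest (0.4682 mol Ba): Ba 1.000, O 3.003, Si 1.004
→ BaO3Si

BaO3Si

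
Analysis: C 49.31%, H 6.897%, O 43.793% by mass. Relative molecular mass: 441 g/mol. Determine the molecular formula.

Assume 100 g: 49.31 g C, 6.897 g H, 43.793 g O.
n(C) = 49.31/12.01 = 4.106, n(H) = 6.897/1.008 = 6.842, n(O) = 43.793/16.00 = 2.737
Ratios (÷ 2.737): C 1.500, H 2.500, O 1.000
Scaling by 2: C 3.00, H 5.00, O 2.00 → C3H5O2
Empirical-formula mass = 73.07 g/mol
n = 441 / 73.07 = 6.04 ≈ 6
Molecular formula = (C3H5O2)×6 = C18H30O12

C18H30O12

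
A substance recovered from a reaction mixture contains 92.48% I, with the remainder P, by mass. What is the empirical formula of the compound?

Assume 100 g: 92.48 g I, 7.52 g P.
Moles — I: 92.48 / 126.90 = 0.7288 mol; P: 7.52 / 30.97 = 0.2428 mol
Ratios (÷ 0.2428): I 3.001, P 1.000
≈ 3:1 → I3P

I3P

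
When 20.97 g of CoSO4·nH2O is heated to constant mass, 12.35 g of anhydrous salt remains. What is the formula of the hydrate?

Mass of water lost = 20.97 − 12.35 = 8.62 g → 8.62 / 18.02 = 0.4784 mol H2O
Molar mass of CoSO4 = 155.00 g/mol → mol CoSO4 = 12.35 / 155.00 = 0.07968
n = 0.4784 / 0.07968 = 6.00 ≈ 6 → CoSO4·6H2O

CoSO4·6H2O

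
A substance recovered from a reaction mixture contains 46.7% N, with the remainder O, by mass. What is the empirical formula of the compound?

NO

Assume 100 g: 46.7 g N, 53.3 g O.
N: 46.7 g ÷ 14.01 g/mol = 3.333 mol
O: 53.3 g ÷ 16.00 g/mol = 3.331 mol
Divide by the smallest (3.331 mol O): N 1.001, O 1.000
→ NO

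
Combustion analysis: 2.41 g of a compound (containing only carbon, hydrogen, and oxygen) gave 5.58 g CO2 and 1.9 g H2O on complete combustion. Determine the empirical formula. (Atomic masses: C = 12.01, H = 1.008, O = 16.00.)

C3H5O

mol C = 5.58 / 44.01 = 0.1268; mass C = 0.1268 × 12.01 = 1.523 g
mol H = 2 × (1.9 / 18.02) = 0.2109; mass H = 0.2109 × 1.008 = 0.2126 g
mass O = 2.41 − (1.735) = 0.6747 g → mol O = 0.04217
Divide by the smallest (0.04217 mol O): C 3.007, H 5.001, O 1.000
→ C3H5O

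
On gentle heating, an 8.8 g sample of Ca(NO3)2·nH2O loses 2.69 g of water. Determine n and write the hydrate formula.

Ca(NO3)2·4H2O

Mass of anhydrous Ca(NO3)2 = 8.8 − 2.69 = 6.11 g
mol H2O = 2.69 / 18.02 = 0.1493
Molar mass of Ca(NO3)2 = 164.10 g/mol → mol Ca(NO3)2 = 6.11 / 164.10 = 0.03723
n = 0.1493 / 0.03723 = 4.01 ≈ 4 → Ca(NO3)2·4H2O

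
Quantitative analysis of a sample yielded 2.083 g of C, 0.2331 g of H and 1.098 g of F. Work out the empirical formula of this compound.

C3H4F

C: 2.083 g ÷ 12.01 g/mol = 0.1734 mol
H: 0.2331 g ÷ 1.008 g/mol = 0.2313 mol
F: 1.098 g ÷ 19.00 g/mol = 0.05779 mol
Ratios (÷ 0.05779): C 3.001, H 4.002, F 1.000
Ratio ≈ 3:4:1, so the empirical formula is C3H4F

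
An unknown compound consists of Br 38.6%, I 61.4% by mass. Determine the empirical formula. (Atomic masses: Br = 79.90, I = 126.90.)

BrI

Assume 100 g: 38.6 g Br, 61.4 g I.
n(Br) = 38.6/79.90 = 0.4831, n(I) = 61.4/126.90 = 0.4838
Smallest is Br at 0.4831 mol; normalising gives Br 1.000, I 1.002
→ BrI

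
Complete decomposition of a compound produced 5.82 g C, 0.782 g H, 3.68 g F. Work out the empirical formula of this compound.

Moles — C: 5.82 / 12.01 = 0.4846 mol; H: 0.782 / 1.008 = 0.7758 mol; F: 3.68 / 19.00 = 0.1937 mol
Divide by the smallest (0.1937 mol F): C 2.502, H 4.005, F 1.000
Multiply by 2: C 5.00, H 8.01, F 2.00 → C5H8F2

C5H8F2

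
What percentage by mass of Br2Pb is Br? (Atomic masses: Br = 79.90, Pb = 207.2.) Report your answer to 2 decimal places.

Molar mass = 2(79.90) + 1(207.2) = 367.000 g/mol
Mass of Br per mole = 2 × 79.90 = 159.800 g
% Br = 159.800 / 367.000 × 100 = 43.54%

43.54%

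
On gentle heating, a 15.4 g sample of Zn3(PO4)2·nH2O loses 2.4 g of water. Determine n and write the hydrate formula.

Zn3(PO4)2·4H2O

Mass of anhydrous Zn3(PO4)2 = 15.4 − 2.4 = 13 g
mol H2O = 2.4 / 18.02 = 0.1332
Molar mass of Zn3(PO4)2 = 386.08 g/mol → mol Zn3(PO4)2 = 13 / 386.08 = 0.03367
n = 0.1332 / 0.03367 = 3.96 ≈ 4 → Zn3(PO4)2·4H2O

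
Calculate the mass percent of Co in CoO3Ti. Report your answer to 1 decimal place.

Molar mass = 1(58.93) + 3(16.00) + 1(47.87) = 154.800 g/mol
Mass of Co per mole = 1 × 58.93 = 58.930 g
% Co = 58.930 / 154.800 × 100 = 38.1%

38.1%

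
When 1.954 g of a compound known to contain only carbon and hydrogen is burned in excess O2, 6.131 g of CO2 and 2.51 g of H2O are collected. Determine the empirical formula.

mol C = 6.131 / 44.01 = 0.1393; mass C = 0.1393 × 12.01 = 1.673 g
mol H = 2 × (2.51 / 18.02) = 0.2786; mass H = 0.2786 × 1.008 = 0.2808 g
Ratios (÷ 0.1393): C 1.000, H 2.000
≈ 1:2 → CH2

CH2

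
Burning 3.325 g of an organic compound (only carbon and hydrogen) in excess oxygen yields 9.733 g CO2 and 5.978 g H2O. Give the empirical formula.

mol C = 9.733 / 44.01 = 0.2212; mass C = 0.2212 × 12.01 = 2.656 g
mol H = 2 × (5.978 / 18.02) = 0.6635; mass H = 0.6635 × 1.008 = 0.6688 g
Smallest is C at 0.2212 mol; normalising gives C 1.000, H 3.000
≈ 1:3 → CH3

CH3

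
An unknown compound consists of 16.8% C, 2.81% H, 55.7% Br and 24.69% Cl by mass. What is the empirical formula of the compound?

C2H4BrCl

Assume 100 g: 16.8 g C, 2.81 g H, 55.7 g Br, 24.69 g Cl.
Moles — C: 16.8 / 12.01 = 1.399 mol; H: 2.81 / 1.008 = 2.788 mol; Br: 55.7 / 79.90 = 0.6971 mol; Cl: 24.69 / 35.45 = 0.6965 mol
Divide by the smallest (0.6965 mol Cl): C 2.008, H 4.003, Br 1.001, Cl 1.000
Ratio ≈ 2:4:1:1, so the empirical formula is C2H4BrCl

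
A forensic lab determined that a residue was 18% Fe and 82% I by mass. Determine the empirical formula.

Assume 100 g: 18 g Fe, 82 g I.
Moles — Fe: 18 / 55.85 = 0.3223 mol; I: 82 / 126.90 = 0.6462 mol
Smallest is Fe at 0.3223 mol; normalising gives Fe 1.000, I 2.005
≈ 1:2 → FeI2

FeI2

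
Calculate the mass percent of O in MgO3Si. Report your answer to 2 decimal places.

Molar mass = 1(24.31) + 3(16.00) + 1(28.09) = 100.400 g/mol
Mass of O per mole = 3 × 16.00 = 48.000 g
% O = 48.000 / 100.400 × 100 = 47.81%

47.81%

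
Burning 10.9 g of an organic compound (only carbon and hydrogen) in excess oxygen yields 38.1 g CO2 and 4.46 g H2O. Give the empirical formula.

C7H4

mol C = 38.1 / 44.01 = 0.8657; mass C = 0.8657 × 12.01 = 10.40 g
mol H = 2 × (4.46 / 18.02) = 0.4950; mass H = 0.4950 × 1.008 = 0.4990 g
Divide by the smallest (0.495 mol H): C 1.749, H 1.000
Multiply by 4: C 7.00, H 4.00 → C7H4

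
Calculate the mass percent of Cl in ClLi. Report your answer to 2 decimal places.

Molar mass = 1(35.45) + 1(6.94) = 42.390 g/mol
Mass of Cl per mole = 1 × 35.45 = 35.450 g
% Cl = 35.450 / 42.390 × 100 = 83.63%

83.63%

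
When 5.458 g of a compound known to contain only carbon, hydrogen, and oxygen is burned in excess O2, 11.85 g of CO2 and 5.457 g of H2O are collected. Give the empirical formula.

C8H18O3

mol C = 11.85 / 44.01 = 0.2693; mass C = 0.2693 × 12.01 = 3.234 g
mol H = 2 × (5.457 / 18.02) = 0.6057; mass H = 0.6057 × 1.008 = 0.6105 g
mass O = 5.458 − (3.844) = 1.614 g → mol O = 0.1009
Divide by the smallest (0.1009 mol O): C 2.670, H 6.005, O 1.000
×3: C 8.01, H 18.02, O 3.00 → C8H18O3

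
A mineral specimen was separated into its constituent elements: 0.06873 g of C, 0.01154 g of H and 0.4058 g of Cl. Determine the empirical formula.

Moles — C: 0.06873 / 12.01 = 0.005723 mol; H: 0.01154 / 1.008 = 0.01145 mol; Cl: 0.4058 / 35.45 = 0.01145 mol
Divide by the smallest (0.005723 mol C): C 1.000, H 2.001, Cl 2.000
≈ 1:2:2 → CH2Cl2

CH2Cl2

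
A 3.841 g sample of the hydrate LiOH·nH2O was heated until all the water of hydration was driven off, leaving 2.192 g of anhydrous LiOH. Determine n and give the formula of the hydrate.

Mass of water lost = 3.841 − 2.192 = 1.649 g → 1.649 / 18.02 = 0.09151 mol H2O
Molar mass of LiOH = 23.95 g/mol → mol LiOH = 2.192 / 23.95 = 0.09153
n = 0.09151 / 0.09153 = 1.00 ≈ 1 → LiOH·H2O

LiOH·H2O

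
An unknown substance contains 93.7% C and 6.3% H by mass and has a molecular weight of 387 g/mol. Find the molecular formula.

Assume 100 g: 93.7 g C, 6.3 g H.
n(C) = 93.7/12.01 = 7.802, n(H) = 6.3/1.008 = 6.25
Ratios (÷ 6.25): C 1.248, H 1.000
×4: C 4.99, H 4.00 → C5H4
Empirical-formula mass = 64.08 g/mol
n = 387 / 64.08 = 6.04 ≈ 6
Molecular formula = (C5H4)×6 = C30H24

C30H24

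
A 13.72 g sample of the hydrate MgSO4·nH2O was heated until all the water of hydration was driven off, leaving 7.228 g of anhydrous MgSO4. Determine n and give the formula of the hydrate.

Mass of water lost = 13.72 − 7.228 = 6.492 g → 6.492 / 18.02 = 0.3603 mol H2O
Molar mass of MgSO4 = 120.38 g/mol → mol MgSO4 = 7.228 / 120.38 = 0.06004
n = 0.3603 / 0.06004 = 6.00 ≈ 6 → MgSO4·6H2O

MgSO4·6H2O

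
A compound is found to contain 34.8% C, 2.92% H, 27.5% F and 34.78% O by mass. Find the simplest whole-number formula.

Assume 100 g: 34.8 g C, 2.92 g H, 27.5 g F, 34.78 g O.
C: 34.8 g ÷ 12.01 g/mol = 2.898 mol
H: 2.92 g ÷ 1.008 g/mol = 2.897 mol
F: 27.5 g ÷ 19.00 g/mol = 1.447 mol
O: 34.78 g ÷ 16.00 g/mol = 2.174 mol
Divide by the smallest (1.447 mol F): C 2.002, H 2.001, F 1.000, O 1.502
Multiply by 2: C 4.00, H 4.00, F 2.00, O 3.00 → C4H4F2O3

C4H4F2O3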